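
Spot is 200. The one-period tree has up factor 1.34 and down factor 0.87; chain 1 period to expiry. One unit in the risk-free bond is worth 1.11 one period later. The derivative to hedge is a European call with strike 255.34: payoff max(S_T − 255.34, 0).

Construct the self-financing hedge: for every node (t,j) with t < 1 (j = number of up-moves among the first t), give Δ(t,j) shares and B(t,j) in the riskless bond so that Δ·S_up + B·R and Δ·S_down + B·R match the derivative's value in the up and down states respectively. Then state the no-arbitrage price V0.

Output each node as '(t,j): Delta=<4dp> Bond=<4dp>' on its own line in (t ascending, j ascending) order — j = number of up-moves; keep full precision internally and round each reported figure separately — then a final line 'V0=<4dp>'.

Since d<R<u, set p* = (R−d)/(u−d) = 0.5106; price each node as the discounted p*-expectation of its children.
At expiry t=1: V(1,0)=0.0000, V(1,1)=12.6600
(0,0): S=200.0000. Δ = (V_up−V_dn)/(S_up−S_dn) = (12.6600−0.0000)/(268.0000−174.0000) = 0.1347. V = [p*·12.6600 + (1−p*)·0.0000]/1.11 = 5.8240. B = V − Δ·S = -21.1121.
Self-financing check: at every node Δ·S+B equals the discounted successor values.

(0,0): Delta=0.1347 Bond=-21.1121
V0=5.8240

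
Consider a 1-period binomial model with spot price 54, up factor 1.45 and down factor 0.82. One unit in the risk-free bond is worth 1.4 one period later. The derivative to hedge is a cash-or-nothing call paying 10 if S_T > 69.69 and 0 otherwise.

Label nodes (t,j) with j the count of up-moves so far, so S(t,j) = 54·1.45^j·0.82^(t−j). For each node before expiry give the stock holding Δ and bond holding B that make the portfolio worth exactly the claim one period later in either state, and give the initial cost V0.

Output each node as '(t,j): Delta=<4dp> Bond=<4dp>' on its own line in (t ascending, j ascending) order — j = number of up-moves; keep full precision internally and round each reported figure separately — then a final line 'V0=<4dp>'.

(0,0): Delta=0.2939 Bond=-9.2971
V0=6.5760

Risk-neutral probability p* = (R−d)/(u−d) = (1.4−0.82)/(1.45−0.82) = 0.9206.
Terminal values V(1,·): V(1,0)=0.0000, V(1,1)=10.0000
Node (0,0) S=54.0000: V=(p*·10.0000+(1−p*)·0.0000)/1.4=6.5760; Δ=(10.0000−0.0000)/(78.3000−44.2800)=0.2939; B=V−Δ·S=-9.2971
The time-0 hedge costs 6.5760, which is the no-arbitrage price.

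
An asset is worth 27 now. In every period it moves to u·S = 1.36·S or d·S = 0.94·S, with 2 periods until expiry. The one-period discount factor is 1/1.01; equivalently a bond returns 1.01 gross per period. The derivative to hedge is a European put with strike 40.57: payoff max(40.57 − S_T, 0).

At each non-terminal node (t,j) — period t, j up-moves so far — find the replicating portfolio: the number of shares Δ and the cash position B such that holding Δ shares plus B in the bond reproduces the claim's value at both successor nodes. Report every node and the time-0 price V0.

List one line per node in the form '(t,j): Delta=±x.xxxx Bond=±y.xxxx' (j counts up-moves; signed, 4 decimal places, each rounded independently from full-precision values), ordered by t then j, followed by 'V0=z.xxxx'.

(0,0): Delta=-0.8637 Bond=36.3446
(1,0): Delta=-1.0000 Bond=40.1683
(1,1): Delta=-0.3925 Bond=19.4068
V0=13.0257

Under the risk-neutral measure, an up-move has probability p* = (R−d)/(u−d) = 0.1667 and values discount at R = 1.01.
Terminal payoffs: V(2,0)=16.7128, V(2,1)=6.0532, V(2,2)=0.0000
  t=1,j=0: stock 25.3800 → up 34.5168 (V=6.0532), down 23.8572 (V=16.7128). Price 14.7883; hedge Δ=-1.0000, bond B=40.1683.
  t=1,j=1: stock 36.7200 → up 49.9392 (V=0.0000), down 34.5168 (V=6.0532). Price 4.9944; hedge Δ=-0.3925, bond B=19.4068.
  t=0,j=0: stock 27.0000 → up 36.7200 (V=4.9944), down 25.3800 (V=14.7883). Price 13.0257; hedge Δ=-0.8637, bond B=36.3446.
Self-financing check: at every node Δ·S+B equals the discounted successor values.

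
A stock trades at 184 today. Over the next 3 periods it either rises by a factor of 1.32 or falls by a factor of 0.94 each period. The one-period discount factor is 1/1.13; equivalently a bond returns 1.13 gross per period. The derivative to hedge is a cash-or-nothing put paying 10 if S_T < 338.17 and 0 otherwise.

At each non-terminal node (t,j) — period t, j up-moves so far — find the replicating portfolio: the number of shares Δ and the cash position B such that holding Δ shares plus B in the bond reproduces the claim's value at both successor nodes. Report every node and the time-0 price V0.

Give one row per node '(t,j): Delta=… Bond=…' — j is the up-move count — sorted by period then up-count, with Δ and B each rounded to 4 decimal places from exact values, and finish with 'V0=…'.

Risk-neutral probability p* = (R−d)/(u−d) = (1.13−0.94)/(1.32−0.94) = 0.5000.
Terminal values V(3,·): V(3,0)=10.0000, V(3,1)=10.0000, V(3,2)=10.0000, V(3,3)=0.0000
Node (2,0) S=162.5824: V=(p*·10.0000+(1−p*)·10.0000)/1.13=8.8496; Δ=(10.0000−10.0000)/(214.6088−152.8275)=0.0000; B=V−Δ·S=8.8496
Node (2,1) S=228.3072: V=(p*·10.0000+(1−p*)·10.0000)/1.13=8.8496; Δ=(10.0000−10.0000)/(301.3655−214.6088)=0.0000; B=V−Δ·S=8.8496
Node (2,2) S=320.6016: V=(p*·0.0000+(1−p*)·10.0000)/1.13=4.4248; Δ=(0.0000−10.0000)/(423.1941−301.3655)=-0.0821; B=V−Δ·S=30.7406
Node (1,0) S=172.9600: V=(p*·8.8496+(1−p*)·8.8496)/1.13=7.8315; Δ=(8.8496−8.8496)/(228.3072−162.5824)=0.0000; B=V−Δ·S=7.8315
Node (1,1) S=242.8800: V=(p*·4.4248+(1−p*)·8.8496)/1.13=5.8736; Δ=(4.4248−8.8496)/(320.6016−228.3072)=-0.0479; B=V−Δ·S=17.5178
Node (0,0) S=184.0000: V=(p*·5.8736+(1−p*)·7.8315)/1.13=6.0642; Δ=(5.8736−7.8315)/(242.8800−172.9600)=-0.0280; B=V−Δ·S=11.2165
Self-financing check: at every node Δ·S+B equals the discounted successor values.

(0,0): Delta=-0.0280 Bond=11.2165
(1,0): Delta=0.0000 Bond=7.8315
(1,1): Delta=-0.0479 Bond=17.5178
(2,0): Delta=0.0000 Bond=8.8496
(2,1): Delta=0.0000 Bond=8.8496
(2,2): Delta=-0.0821 Bond=30.7406
V0=6.0642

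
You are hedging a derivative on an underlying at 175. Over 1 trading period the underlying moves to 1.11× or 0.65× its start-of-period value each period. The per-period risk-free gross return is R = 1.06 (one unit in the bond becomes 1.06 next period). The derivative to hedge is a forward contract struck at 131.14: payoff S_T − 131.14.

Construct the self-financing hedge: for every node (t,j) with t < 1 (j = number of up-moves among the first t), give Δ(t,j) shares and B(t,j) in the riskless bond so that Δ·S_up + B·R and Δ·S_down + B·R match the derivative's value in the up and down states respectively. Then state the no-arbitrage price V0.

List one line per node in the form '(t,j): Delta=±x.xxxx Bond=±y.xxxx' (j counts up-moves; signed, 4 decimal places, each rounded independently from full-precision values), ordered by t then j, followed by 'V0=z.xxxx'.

(0,0): Delta=1.0000 Bond=-123.7170
V0=51.2830

No-arbitrage ⇒ martingale measure with p* = (R−d)/(u−d) = 0.8913.
Terminal values V(1,·): V(1,0)=-17.3900, V(1,1)=63.1100
(0,0): S=175.0000. Δ = (V_up−V_dn)/(S_up−S_dn) = (63.1100−-17.3900)/(194.2500−113.7500) = 1.0000. V = [p*·63.1100 + (1−p*)·-17.3900]/1.06 = 51.2830. B = V − Δ·S = -123.7170.
Check: Δ(0,0)·S0 + B(0,0) = 51.2830 = V0.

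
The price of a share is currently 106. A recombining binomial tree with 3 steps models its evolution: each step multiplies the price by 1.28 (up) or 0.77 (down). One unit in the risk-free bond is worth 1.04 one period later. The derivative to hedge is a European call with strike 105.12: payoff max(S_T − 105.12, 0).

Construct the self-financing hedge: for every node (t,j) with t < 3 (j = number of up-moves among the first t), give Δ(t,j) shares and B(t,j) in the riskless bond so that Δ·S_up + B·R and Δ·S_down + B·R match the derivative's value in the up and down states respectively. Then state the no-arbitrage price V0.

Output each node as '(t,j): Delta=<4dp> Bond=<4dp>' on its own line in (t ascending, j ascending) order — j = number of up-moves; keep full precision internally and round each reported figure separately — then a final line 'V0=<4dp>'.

Since d<R<u, set p* = (R−d)/(u−d) = 0.5294; price each node as the discounted p*-expectation of its children.
Terminal values V(3,·): V(3,0)=0.0000, V(3,1)=0.0000, V(3,2)=28.6062, V(3,3)=117.1781
Node (2,0) S=62.8474: V=(p*·0.0000+(1−p*)·0.0000)/1.04=0.0000; Δ=(0.0000−0.0000)/(80.4447−48.3925)=0.0000; B=V−Δ·S=0.0000
Node (2,1) S=104.4736: V=(p*·28.6062+(1−p*)·0.0000)/1.04=14.5620; Δ=(28.6062−0.0000)/(133.7262−80.4447)=0.5369; B=V−Δ·S=-41.5286
Node (2,2) S=173.6704: V=(p*·117.1781+(1−p*)·28.6062)/1.04=72.5935; Δ=(117.1781−28.6062)/(222.2981−133.7262)=1.0000; B=V−Δ·S=-101.0769
Node (1,0) S=81.6200: V=(p*·14.5620+(1−p*)·0.0000)/1.04=7.4128; Δ=(14.5620−0.0000)/(104.4736−62.8474)=0.3498; B=V−Δ·S=-21.1401
Node (1,1) S=135.6800: V=(p*·72.5935+(1−p*)·14.5620)/1.04=43.5428; Δ=(72.5935−14.5620)/(173.6704−104.4736)=0.8386; B=V−Δ·S=-70.2444
Node (0,0) S=106.0000: V=(p*·43.5428+(1−p*)·7.4128)/1.04=25.5197; Δ=(43.5428−7.4128)/(135.6800−81.6200)=0.6683; B=V−Δ·S=-45.3236
Self-financing check: at every node Δ·S+B equals the discounted successor values.

(0,0): Delta=0.6683 Bond=-45.3236
(1,0): Delta=0.3498 Bond=-21.1401
(1,1): Delta=0.8386 Bond=-70.2444
(2,0): Delta=0.0000 Bond=0.0000
(2,1): Delta=0.5369 Bond=-41.5286
(2,2): Delta=1.0000 Bond=-101.0769
V0=25.5197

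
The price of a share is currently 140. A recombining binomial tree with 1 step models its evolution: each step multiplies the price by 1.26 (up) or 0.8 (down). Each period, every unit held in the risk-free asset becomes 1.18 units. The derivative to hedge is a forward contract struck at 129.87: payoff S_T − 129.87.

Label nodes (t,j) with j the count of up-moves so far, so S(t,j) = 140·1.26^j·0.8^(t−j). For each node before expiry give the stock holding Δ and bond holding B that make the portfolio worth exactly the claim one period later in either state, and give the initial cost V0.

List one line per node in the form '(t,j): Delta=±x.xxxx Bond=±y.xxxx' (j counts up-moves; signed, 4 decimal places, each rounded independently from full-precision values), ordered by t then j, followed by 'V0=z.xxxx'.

Under the risk-neutral measure, an up-move has probability p* = (R−d)/(u−d) = 0.8261 and values discount at R = 1.18.
At expiry t=1: V(1,0)=-17.8700, V(1,1)=46.5300
(0,0): S=140.0000. Δ = (V_up−V_dn)/(S_up−S_dn) = (46.5300−-17.8700)/(176.4000−112.0000) = 1.0000. V = [p*·46.5300 + (1−p*)·-17.8700]/1.18 = 29.9407. B = V − Δ·S = -110.0593.
Self-financing check: at every node Δ·S+B equals the discounted successor values.

(0,0): Delta=1.0000 Bond=-110.0593
V0=29.9407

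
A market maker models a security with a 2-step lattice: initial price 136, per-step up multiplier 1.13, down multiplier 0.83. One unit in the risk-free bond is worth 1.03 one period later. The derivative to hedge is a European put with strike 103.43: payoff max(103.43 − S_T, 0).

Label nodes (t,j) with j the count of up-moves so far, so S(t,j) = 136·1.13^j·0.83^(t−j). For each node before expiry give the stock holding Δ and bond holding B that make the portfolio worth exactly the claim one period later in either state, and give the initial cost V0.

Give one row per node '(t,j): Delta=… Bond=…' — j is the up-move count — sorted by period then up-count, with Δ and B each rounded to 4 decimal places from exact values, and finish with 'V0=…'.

Risk-neutral probability p* = (R−d)/(u−d) = (1.03−0.83)/(1.13−0.83) = 0.6667.
Payoff layer (t=2): V(2,0)=9.7396, V(2,1)=0.0000, V(2,2)=0.0000
  t=1,j=0: stock 112.8800 → up 127.5544 (V=0.0000), down 93.6904 (V=9.7396). Price 3.1520; hedge Δ=-0.2876, bond B=35.6173.
  t=1,j=1: stock 153.6800 → up 173.6584 (V=0.0000), down 127.5544 (V=0.0000). Price 0.0000; hedge Δ=0.0000, bond B=0.0000.
  t=0,j=0: stock 136.0000 → up 153.6800 (V=0.0000), down 112.8800 (V=3.1520). Price 1.0201; hedge Δ=-0.0773, bond B=11.5266.
Self-financing check: at every node Δ·S+B equals the discounted successor values.

(0,0): Delta=-0.0773 Bond=11.5266
(1,0): Delta=-0.2876 Bond=35.6173
(1,1): Delta=0.0000 Bond=0.0000
V0=1.0201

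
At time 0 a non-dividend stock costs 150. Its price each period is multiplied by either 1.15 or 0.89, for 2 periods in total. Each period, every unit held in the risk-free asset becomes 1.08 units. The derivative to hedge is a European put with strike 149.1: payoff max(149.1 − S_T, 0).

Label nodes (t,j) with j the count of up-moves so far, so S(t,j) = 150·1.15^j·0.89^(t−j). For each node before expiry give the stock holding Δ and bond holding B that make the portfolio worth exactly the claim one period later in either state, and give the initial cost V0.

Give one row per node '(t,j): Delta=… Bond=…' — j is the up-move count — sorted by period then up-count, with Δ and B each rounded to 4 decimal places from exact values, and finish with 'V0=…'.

The replicating-portfolio and risk-neutral prices coincide; use p* = (1.08−0.89)/(1.15−0.89) = 0.7308 for the latter.
Terminal payoffs: V(2,0)=30.2850, V(2,1)=0.0000, V(2,2)=0.0000
Node (1,0) S=133.5000: V=(p*·0.0000+(1−p*)·30.2850)/1.08=7.5497; Δ=(0.0000−30.2850)/(153.5250−118.8150)=-0.8725; B=V−Δ·S=124.0304
Node (1,1) S=172.5000: V=(p*·0.0000+(1−p*)·0.0000)/1.08=0.0000; Δ=(0.0000−0.0000)/(198.3750−153.5250)=0.0000; B=V−Δ·S=0.0000
Node (0,0) S=150.0000: V=(p*·0.0000+(1−p*)·7.5497)/1.08=1.8820; Δ=(0.0000−7.5497)/(172.5000−133.5000)=-0.1936; B=V−Δ·S=30.9193
Each (Δ,B) replicates both successor values, so the strategy is self-financing and V0 is arbitrage-free.

(0,0): Delta=-0.1936 Bond=30.9193
(1,0): Delta=-0.8725 Bond=124.0304
(1,1): Delta=0.0000 Bond=0.0000
V0=1.8820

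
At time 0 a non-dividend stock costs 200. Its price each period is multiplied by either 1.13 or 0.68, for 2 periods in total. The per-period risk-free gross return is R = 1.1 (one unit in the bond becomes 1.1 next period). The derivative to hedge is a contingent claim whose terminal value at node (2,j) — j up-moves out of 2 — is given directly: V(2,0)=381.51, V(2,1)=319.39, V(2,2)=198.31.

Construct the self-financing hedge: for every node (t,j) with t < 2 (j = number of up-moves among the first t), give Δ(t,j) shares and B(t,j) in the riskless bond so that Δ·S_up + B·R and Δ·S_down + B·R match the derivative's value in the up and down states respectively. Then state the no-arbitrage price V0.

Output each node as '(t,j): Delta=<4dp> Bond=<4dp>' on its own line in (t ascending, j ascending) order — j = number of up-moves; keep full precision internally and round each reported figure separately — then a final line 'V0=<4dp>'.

Risk-neutral probability p* = (R−d)/(u−d) = (1.1−0.68)/(1.13−0.68) = 0.9333.
At expiry t=2: V(2,0)=381.5100, V(2,1)=319.3900, V(2,2)=198.3100
(1,0): S=136.0000. Δ = (V_up−V_dn)/(S_up−S_dn) = (319.3900−381.5100)/(153.6800−92.4800) = -1.0150. V = [p*·319.3900 + (1−p*)·381.5100]/1.1 = 294.1194. B = V − Δ·S = 432.1638.
(1,1): S=226.0000. Δ = (V_up−V_dn)/(S_up−S_dn) = (198.3100−319.3900)/(255.3800−153.6800) = -1.1906. V = [p*·198.3100 + (1−p*)·319.3900]/1.1 = 187.6200. B = V − Δ·S = 456.6867.
(0,0): S=200.0000. Δ = (V_up−V_dn)/(S_up−S_dn) = (187.6200−294.1194)/(226.0000−136.0000) = -1.1833. V = [p*·187.6200 + (1−p*)·294.1194]/1.1 = 177.0181. B = V − Δ·S = 413.6835.
Check: Δ(0,0)·S0 + B(0,0) = 177.0181 = V0.

(0,0): Delta=-1.1833 Bond=413.6835
(1,0): Delta=-1.0150 Bond=432.1638
(1,1): Delta=-1.1906 Bond=456.6867
V0=177.0181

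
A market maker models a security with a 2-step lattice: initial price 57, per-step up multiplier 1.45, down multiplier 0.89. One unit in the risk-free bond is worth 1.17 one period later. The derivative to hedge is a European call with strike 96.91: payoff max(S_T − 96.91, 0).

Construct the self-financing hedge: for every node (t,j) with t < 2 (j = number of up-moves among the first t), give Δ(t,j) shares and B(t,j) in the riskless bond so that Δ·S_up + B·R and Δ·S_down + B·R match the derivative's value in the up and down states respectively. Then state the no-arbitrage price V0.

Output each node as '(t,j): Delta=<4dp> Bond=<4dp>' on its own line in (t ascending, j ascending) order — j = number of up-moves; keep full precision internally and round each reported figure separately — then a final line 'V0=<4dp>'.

(0,0): Delta=0.3070 Bond=-13.3123
(1,0): Delta=0.0000 Bond=0.0000
(1,1): Delta=0.4955 Bond=-31.1507
V0=4.1881

The replicating-portfolio and risk-neutral prices coincide; use p* = (1.17−0.89)/(1.45−0.89) = 0.5000 for the latter.
At expiry t=2: V(2,0)=0.0000, V(2,1)=0.0000, V(2,2)=22.9325
(1,0): S=50.7300. Δ = (V_up−V_dn)/(S_up−S_dn) = (0.0000−0.0000)/(73.5585−45.1497) = 0.0000. V = [p*·0.0000 + (1−p*)·0.0000]/1.17 = 0.0000. B = V − Δ·S = 0.0000.
(1,1): S=82.6500. Δ = (V_up−V_dn)/(S_up−S_dn) = (22.9325−0.0000)/(119.8425−73.5585) = 0.4955. V = [p*·22.9325 + (1−p*)·0.0000]/1.17 = 9.8002. B = V − Δ·S = -31.1507.
(0,0): S=57.0000. Δ = (V_up−V_dn)/(S_up−S_dn) = (9.8002−0.0000)/(82.6500−50.7300) = 0.3070. V = [p*·9.8002 + (1−p*)·0.0000]/1.17 = 4.1881. B = V − Δ·S = -13.3123.
Check: Δ(0,0)·S0 + B(0,0) = 4.1881 = V0.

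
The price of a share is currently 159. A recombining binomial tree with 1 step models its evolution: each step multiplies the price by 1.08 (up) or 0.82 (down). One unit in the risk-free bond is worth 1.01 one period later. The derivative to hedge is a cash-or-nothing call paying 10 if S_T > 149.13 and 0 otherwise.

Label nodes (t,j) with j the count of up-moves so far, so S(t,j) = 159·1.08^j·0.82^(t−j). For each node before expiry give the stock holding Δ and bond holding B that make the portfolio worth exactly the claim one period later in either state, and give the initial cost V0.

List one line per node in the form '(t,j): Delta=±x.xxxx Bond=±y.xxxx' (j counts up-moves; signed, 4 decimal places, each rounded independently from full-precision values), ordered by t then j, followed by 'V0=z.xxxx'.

Risk-neutral probability p* = (R−d)/(u−d) = (1.01−0.82)/(1.08−0.82) = 0.7308.
Terminal values V(1,·): V(1,0)=0.0000, V(1,1)=10.0000
  t=0,j=0: stock 159.0000 → up 171.7200 (V=10.0000), down 130.3800 (V=0.0000). Price 7.2353; hedge Δ=0.2419, bond B=-31.2262.
Each (Δ,B) replicates both successor values, so the strategy is self-financing and V0 is arbitrage-free.

(0,0): Delta=0.2419 Bond=-31.2262
V0=7.2353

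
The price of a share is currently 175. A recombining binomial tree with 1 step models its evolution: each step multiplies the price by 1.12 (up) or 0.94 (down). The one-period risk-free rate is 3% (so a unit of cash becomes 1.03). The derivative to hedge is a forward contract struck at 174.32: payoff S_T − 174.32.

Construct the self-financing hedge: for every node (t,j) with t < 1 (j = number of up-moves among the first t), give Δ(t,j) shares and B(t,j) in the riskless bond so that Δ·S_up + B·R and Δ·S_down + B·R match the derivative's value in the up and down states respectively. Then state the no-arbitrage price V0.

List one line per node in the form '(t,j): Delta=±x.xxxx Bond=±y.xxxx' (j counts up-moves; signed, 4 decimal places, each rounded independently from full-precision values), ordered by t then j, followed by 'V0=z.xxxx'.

(0,0): Delta=1.0000 Bond=-169.2427
V0=5.7573

No-arbitrage ⇒ martingale measure with p* = (R−d)/(u−d) = 0.5000.
Terminal payoffs: V(1,0)=-9.8200, V(1,1)=21.6800
Node (0,0) S=175.0000: V=(p*·21.6800+(1−p*)·-9.8200)/1.03=5.7573; Δ=(21.6800−-9.8200)/(196.0000−164.5000)=1.0000; B=V−Δ·S=-169.2427
Root portfolio cost Δ·175+B reproduces V0=5.7573.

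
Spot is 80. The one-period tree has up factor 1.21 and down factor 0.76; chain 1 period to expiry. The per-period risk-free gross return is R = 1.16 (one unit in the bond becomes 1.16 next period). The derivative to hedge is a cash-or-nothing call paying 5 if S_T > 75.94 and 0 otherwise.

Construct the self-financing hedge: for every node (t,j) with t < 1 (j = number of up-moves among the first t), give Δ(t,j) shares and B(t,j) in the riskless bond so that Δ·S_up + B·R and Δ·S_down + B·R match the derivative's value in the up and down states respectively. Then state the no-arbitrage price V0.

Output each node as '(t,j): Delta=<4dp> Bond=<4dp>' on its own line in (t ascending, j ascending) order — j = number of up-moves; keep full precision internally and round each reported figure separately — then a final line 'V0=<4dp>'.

(0,0): Delta=0.1389 Bond=-7.2797
V0=3.8314

The replicating-portfolio and risk-neutral prices coincide; use p* = (1.16−0.76)/(1.21−0.76) = 0.8889 for the latter.
Terminal values V(1,·): V(1,0)=0.0000, V(1,1)=5.0000
  t=0,j=0: stock 80.0000 → up 96.8000 (V=5.0000), down 60.8000 (V=0.0000). Price 3.8314; hedge Δ=0.1389, bond B=-7.2797.
Root portfolio cost Δ·80+B reproduces V0=3.8314.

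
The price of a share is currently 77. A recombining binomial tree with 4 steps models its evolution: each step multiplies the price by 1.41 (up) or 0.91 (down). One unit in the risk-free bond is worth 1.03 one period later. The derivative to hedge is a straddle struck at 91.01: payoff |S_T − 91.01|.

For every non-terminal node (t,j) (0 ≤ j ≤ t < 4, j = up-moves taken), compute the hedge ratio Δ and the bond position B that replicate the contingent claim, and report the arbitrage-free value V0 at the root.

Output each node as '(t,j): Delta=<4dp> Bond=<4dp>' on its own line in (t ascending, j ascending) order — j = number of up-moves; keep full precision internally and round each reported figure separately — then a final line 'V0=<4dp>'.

(0,0): Delta=0.2128 Bond=9.2927
(1,0): Delta=-0.0822 Bond=30.2388
(1,1): Delta=0.8156 Bond=-55.8753
(2,0): Delta=-0.4773 Bond=56.3402
(2,1): Delta=0.7253 Bond=-48.6355
(2,2): Delta=1.0000 Bond=-85.7857
(3,0): Delta=-1.0000 Bond=88.3592
(3,1): Delta=0.5909 Bond=-38.0110
(3,2): Delta=1.0000 Bond=-88.3592
(3,3): Delta=1.0000 Bond=-88.3592
V0=25.6750

No-arbitrage ⇒ martingale measure with p* = (R−d)/(u−d) = 0.2400.
Terminal values V(4,·): V(4,0)=38.2073, V(4,1)=9.1948, V(4,2)=35.7586, V(4,3)=105.4117, V(4,4)=213.3357
Node (3,0) S=58.0250: V=(p*·9.1948+(1−p*)·38.2073)/1.03=30.3343; Δ=(9.1948−38.2073)/(81.8152−52.8027)=-1.0000; B=V−Δ·S=88.3592
Node (3,1) S=89.9068: V=(p*·35.7586+(1−p*)·9.1948)/1.03=15.1166; Δ=(35.7586−9.1948)/(126.7686−81.8152)=0.5909; B=V−Δ·S=-38.0110
Node (3,2) S=139.3062: V=(p*·105.4117+(1−p*)·35.7586)/1.03=50.9469; Δ=(105.4117−35.7586)/(196.4217−126.7686)=1.0000; B=V−Δ·S=-88.3592
Node (3,3) S=215.8480: V=(p*·213.3357+(1−p*)·105.4117)/1.03=127.4888; Δ=(213.3357−105.4117)/(304.3457−196.4217)=1.0000; B=V−Δ·S=-88.3592
Node (2,0) S=63.7637: V=(p*·15.1166+(1−p*)·30.3343)/1.03=25.9049; Δ=(15.1166−30.3343)/(89.9068−58.0250)=-0.4773; B=V−Δ·S=56.3402
Node (2,1) S=98.7987: V=(p*·50.9469+(1−p*)·15.1166)/1.03=23.0251; Δ=(50.9469−15.1166)/(139.3062−89.9068)=0.7253; B=V−Δ·S=-48.6355
Node (2,2) S=153.0837: V=(p*·127.4888+(1−p*)·50.9469)/1.03=67.2980; Δ=(127.4888−50.9469)/(215.8480−139.3062)=1.0000; B=V−Δ·S=-85.7857
Node (1,0) S=70.0700: V=(p*·23.0251+(1−p*)·25.9049)/1.03=24.4794; Δ=(23.0251−25.9049)/(98.7987−63.7637)=-0.0822; B=V−Δ·S=30.2388
Node (1,1) S=108.5700: V=(p*·67.2980+(1−p*)·23.0251)/1.03=32.6705; Δ=(67.2980−23.0251)/(153.0837−98.7987)=0.8156; B=V−Δ·S=-55.8753
Node (0,0) S=77.0000: V=(p*·32.6705+(1−p*)·24.4794)/1.03=25.6750; Δ=(32.6705−24.4794)/(108.5700−70.0700)=0.2128; B=V−Δ·S=9.2927
Self-financing check: at every node Δ·S+B equals the discounted successor values.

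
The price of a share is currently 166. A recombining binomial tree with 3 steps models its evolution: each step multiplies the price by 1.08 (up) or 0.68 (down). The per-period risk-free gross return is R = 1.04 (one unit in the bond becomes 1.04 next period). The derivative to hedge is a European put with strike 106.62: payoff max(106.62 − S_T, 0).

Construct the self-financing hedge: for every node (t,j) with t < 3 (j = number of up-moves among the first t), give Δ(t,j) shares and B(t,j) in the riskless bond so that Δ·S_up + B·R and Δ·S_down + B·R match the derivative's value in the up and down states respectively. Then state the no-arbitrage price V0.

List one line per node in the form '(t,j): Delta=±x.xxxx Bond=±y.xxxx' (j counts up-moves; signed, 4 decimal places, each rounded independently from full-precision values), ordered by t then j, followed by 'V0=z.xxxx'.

(0,0): Delta=-0.0637 Bond=11.1965
(1,0): Delta=-0.5200 Bond=63.1508
(1,1): Delta=-0.0318 Bond=5.9215
(2,0): Delta=-1.0000 Bond=102.5192
(2,1): Delta=-0.4864 Bond=61.5832
(2,2): Delta=0.0000 Bond=0.0000
V0=0.6178

Since d<R<u, set p* = (R−d)/(u−d) = 0.9000; price each node as the discounted p*-expectation of its children.
Terminal values V(3,·): V(3,0)=54.4243, V(3,1)=23.7209, V(3,2)=0.0000, V(3,3)=0.0000
Node (2,0) S=76.7584: V=(p*·23.7209+(1−p*)·54.4243)/1.04=25.7608; Δ=(23.7209−54.4243)/(82.8991−52.1957)=-1.0000; B=V−Δ·S=102.5192
Node (2,1) S=121.9104: V=(p*·0.0000+(1−p*)·23.7209)/1.04=2.2809; Δ=(0.0000−23.7209)/(131.6632−82.8991)=-0.4864; B=V−Δ·S=61.5832
Node (2,2) S=193.6224: V=(p*·0.0000+(1−p*)·0.0000)/1.04=0.0000; Δ=(0.0000−0.0000)/(209.1122−131.6632)=0.0000; B=V−Δ·S=0.0000
Node (1,0) S=112.8800: V=(p*·2.2809+(1−p*)·25.7608)/1.04=4.4508; Δ=(2.2809−25.7608)/(121.9104−76.7584)=-0.5200; B=V−Δ·S=63.1508
Node (1,1) S=179.2800: V=(p*·0.0000+(1−p*)·2.2809)/1.04=0.2193; Δ=(0.0000−2.2809)/(193.6224−121.9104)=-0.0318; B=V−Δ·S=5.9215
Node (0,0) S=166.0000: V=(p*·0.2193+(1−p*)·4.4508)/1.04=0.6178; Δ=(0.2193−4.4508)/(179.2800−112.8800)=-0.0637; B=V−Δ·S=11.1965
Root portfolio cost Δ·166+B reproduces V0=0.6178.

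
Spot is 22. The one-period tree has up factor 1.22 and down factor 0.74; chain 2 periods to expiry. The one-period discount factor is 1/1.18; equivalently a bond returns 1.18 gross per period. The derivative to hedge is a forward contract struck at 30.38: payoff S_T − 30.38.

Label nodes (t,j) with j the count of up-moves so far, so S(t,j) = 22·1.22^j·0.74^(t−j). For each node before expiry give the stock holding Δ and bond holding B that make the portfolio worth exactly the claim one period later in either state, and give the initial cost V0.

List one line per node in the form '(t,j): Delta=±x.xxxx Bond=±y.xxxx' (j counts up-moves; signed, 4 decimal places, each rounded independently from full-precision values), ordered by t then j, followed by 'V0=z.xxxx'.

(0,0): Delta=1.0000 Bond=-21.8184
(1,0): Delta=1.0000 Bond=-25.7458
(1,1): Delta=1.0000 Bond=-25.7458
V0=0.1816

No-arbitrage ⇒ martingale measure with p* = (R−d)/(u−d) = 0.9167.
Terminal payoffs: V(2,0)=-18.3328, V(2,1)=-10.5184, V(2,2)=2.3648
(1,0): S=16.2800. Δ = (V_up−V_dn)/(S_up−S_dn) = (-10.5184−-18.3328)/(19.8616−12.0472) = 1.0000. V = [p*·-10.5184 + (1−p*)·-18.3328]/1.18 = -9.4658. B = V − Δ·S = -25.7458.
(1,1): S=26.8400. Δ = (V_up−V_dn)/(S_up−S_dn) = (2.3648−-10.5184)/(32.7448−19.8616) = 1.0000. V = [p*·2.3648 + (1−p*)·-10.5184]/1.18 = 1.0942. B = V − Δ·S = -25.7458.
(0,0): S=22.0000. Δ = (V_up−V_dn)/(S_up−S_dn) = (1.0942−-9.4658)/(26.8400−16.2800) = 1.0000. V = [p*·1.0942 + (1−p*)·-9.4658]/1.18 = 0.1816. B = V − Δ·S = -21.8184.
Each (Δ,B) replicates both successor values, so the strategy is self-financing and V0 is arbitrage-free.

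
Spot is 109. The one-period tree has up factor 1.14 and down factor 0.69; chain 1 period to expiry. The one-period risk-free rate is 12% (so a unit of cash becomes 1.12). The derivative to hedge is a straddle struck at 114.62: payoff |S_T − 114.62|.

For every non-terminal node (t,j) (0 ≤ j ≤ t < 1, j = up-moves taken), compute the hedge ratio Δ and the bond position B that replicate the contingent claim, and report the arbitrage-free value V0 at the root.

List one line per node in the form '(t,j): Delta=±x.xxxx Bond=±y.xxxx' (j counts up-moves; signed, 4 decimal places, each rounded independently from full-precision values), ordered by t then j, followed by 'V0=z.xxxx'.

(0,0): Delta=-0.6069 Bond=75.9440
V0=9.7885

Under the risk-neutral measure, an up-move has probability p* = (R−d)/(u−d) = 0.9556 and values discount at R = 1.12.
Terminal payoffs: V(1,0)=39.4100, V(1,1)=9.6400
  t=0,j=0: stock 109.0000 → up 124.2600 (V=9.6400), down 75.2100 (V=39.4100). Price 9.7885; hedge Δ=-0.6069, bond B=75.9440.
Self-financing check: at every node Δ·S+B equals the discounted successor values.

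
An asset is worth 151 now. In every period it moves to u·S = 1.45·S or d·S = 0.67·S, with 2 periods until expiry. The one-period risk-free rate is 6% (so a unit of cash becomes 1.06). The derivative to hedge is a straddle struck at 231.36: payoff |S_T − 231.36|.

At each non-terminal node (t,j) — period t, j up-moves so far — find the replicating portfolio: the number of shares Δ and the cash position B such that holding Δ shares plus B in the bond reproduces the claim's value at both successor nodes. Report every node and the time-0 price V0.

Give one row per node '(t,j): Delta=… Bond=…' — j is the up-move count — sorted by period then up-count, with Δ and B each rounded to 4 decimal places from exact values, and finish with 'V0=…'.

Risk-neutral probability p* = (R−d)/(u−d) = (1.06−0.67)/(1.45−0.67) = 0.5000.
Terminal payoffs: V(2,0)=163.5761, V(2,1)=84.6635, V(2,2)=86.1175
Node (1,0) S=101.1700: V=(p*·84.6635+(1−p*)·163.5761)/1.06=117.0942; Δ=(84.6635−163.5761)/(146.6965−67.7839)=-1.0000; B=V−Δ·S=218.2642
Node (1,1) S=218.9500: V=(p*·86.1175+(1−p*)·84.6635)/1.06=80.5571; Δ=(86.1175−84.6635)/(317.4775−146.6965)=0.0085; B=V−Δ·S=78.6930
Node (0,0) S=151.0000: V=(p*·80.5571+(1−p*)·117.0942)/1.06=93.2317; Δ=(80.5571−117.0942)/(218.9500−101.1700)=-0.3102; B=V−Δ·S=140.0741
The time-0 hedge costs 93.2317, which is the no-arbitrage price.

(0,0): Delta=-0.3102 Bond=140.0741
(1,0): Delta=-1.0000 Bond=218.2642
(1,1): Delta=0.0085 Bond=78.6930
V0=93.2317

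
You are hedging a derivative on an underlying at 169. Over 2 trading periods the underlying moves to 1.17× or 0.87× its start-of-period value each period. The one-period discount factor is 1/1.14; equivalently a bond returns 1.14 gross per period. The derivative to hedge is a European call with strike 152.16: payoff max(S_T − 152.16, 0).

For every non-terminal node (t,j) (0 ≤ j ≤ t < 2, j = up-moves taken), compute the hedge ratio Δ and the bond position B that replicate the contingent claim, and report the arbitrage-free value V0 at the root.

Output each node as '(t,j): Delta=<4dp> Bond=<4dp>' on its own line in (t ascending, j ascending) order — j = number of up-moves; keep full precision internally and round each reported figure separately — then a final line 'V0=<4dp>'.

(0,0): Delta=0.9581 Bond=-109.8068
(1,0): Delta=0.4504 Bond=-50.5340
(1,1): Delta=1.0000 Bond=-133.4737
V0=52.1044

Under the risk-neutral measure, an up-move has probability p* = (R−d)/(u−d) = 0.9000 and values discount at R = 1.14.
Payoff layer (t=2): V(2,0)=0.0000, V(2,1)=19.8651, V(2,2)=79.1841
Node (1,0) S=147.0300: V=(p*·19.8651+(1−p*)·0.0000)/1.14=15.6830; Δ=(19.8651−0.0000)/(172.0251−127.9161)=0.4504; B=V−Δ·S=-50.5340
Node (1,1) S=197.7300: V=(p*·79.1841+(1−p*)·19.8651)/1.14=64.2563; Δ=(79.1841−19.8651)/(231.3441−172.0251)=1.0000; B=V−Δ·S=-133.4737
Node (0,0) S=169.0000: V=(p*·64.2563+(1−p*)·15.6830)/1.14=52.1044; Δ=(64.2563−15.6830)/(197.7300−147.0300)=0.9581; B=V−Δ·S=-109.8068
Self-financing check: at every node Δ·S+B equals the discounted successor values.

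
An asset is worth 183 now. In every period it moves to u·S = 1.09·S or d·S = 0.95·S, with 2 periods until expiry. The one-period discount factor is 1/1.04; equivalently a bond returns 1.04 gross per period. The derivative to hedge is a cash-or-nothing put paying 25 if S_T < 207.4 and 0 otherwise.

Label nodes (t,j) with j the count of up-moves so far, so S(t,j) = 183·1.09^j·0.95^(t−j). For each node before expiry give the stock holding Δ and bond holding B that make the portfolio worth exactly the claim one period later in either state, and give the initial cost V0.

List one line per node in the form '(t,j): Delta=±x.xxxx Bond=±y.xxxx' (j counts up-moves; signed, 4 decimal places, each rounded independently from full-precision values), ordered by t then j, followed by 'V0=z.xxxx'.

(0,0): Delta=-0.6032 Bond=123.9424
(1,0): Delta=0.0000 Bond=24.0385
(1,1): Delta=-0.8952 Bond=187.1566
V0=13.5617

Since d<R<u, set p* = (R−d)/(u−d) = 0.6429; price each node as the discounted p*-expectation of its children.
Payoff layer (t=2): V(2,0)=25.0000, V(2,1)=25.0000, V(2,2)=0.0000
(1,0): S=173.8500. Δ = (V_up−V_dn)/(S_up−S_dn) = (25.0000−25.0000)/(189.4965−165.1575) = 0.0000. V = [p*·25.0000 + (1−p*)·25.0000]/1.04 = 24.0385. B = V − Δ·S = 24.0385.
(1,1): S=199.4700. Δ = (V_up−V_dn)/(S_up−S_dn) = (0.0000−25.0000)/(217.4223−189.4965) = -0.8952. V = [p*·0.0000 + (1−p*)·25.0000]/1.04 = 8.5852. B = V − Δ·S = 187.1566.
(0,0): S=183.0000. Δ = (V_up−V_dn)/(S_up−S_dn) = (8.5852−24.0385)/(199.4700−173.8500) = -0.6032. V = [p*·8.5852 + (1−p*)·24.0385]/1.04 = 13.5617. B = V − Δ·S = 123.9424.
Self-financing check: at every node Δ·S+B equals the discounted successor values.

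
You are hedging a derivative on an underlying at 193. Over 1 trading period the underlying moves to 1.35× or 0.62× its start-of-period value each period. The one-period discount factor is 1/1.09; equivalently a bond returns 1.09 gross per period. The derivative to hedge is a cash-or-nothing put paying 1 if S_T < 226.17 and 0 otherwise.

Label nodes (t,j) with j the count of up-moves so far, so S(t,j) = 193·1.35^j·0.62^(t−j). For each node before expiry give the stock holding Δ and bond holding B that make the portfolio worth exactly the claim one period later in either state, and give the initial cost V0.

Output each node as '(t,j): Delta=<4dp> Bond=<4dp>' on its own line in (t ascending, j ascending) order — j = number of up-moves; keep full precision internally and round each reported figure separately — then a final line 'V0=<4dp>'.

Since d<R<u, set p* = (R−d)/(u−d) = 0.6438; price each node as the discounted p*-expectation of its children.
At expiry t=1: V(1,0)=1.0000, V(1,1)=0.0000
(0,0): S=193.0000. Δ = (V_up−V_dn)/(S_up−S_dn) = (0.0000−1.0000)/(260.5500−119.6600) = -0.0071. V = [p*·0.0000 + (1−p*)·1.0000]/1.09 = 0.3268. B = V − Δ·S = 1.6966.
The time-0 hedge costs 0.3268, which is the no-arbitrage price.

(0,0): Delta=-0.0071 Bond=1.6966
V0=0.3268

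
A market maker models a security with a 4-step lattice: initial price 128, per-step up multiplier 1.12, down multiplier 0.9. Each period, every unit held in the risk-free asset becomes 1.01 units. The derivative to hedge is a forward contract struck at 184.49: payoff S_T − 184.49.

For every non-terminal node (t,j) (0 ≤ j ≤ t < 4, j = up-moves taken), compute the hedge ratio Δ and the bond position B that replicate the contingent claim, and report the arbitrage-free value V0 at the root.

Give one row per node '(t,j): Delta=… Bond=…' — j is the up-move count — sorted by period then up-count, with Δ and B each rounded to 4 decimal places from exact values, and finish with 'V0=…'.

(0,0): Delta=1.0000 Bond=-177.2913
(1,0): Delta=1.0000 Bond=-179.0642
(1,1): Delta=1.0000 Bond=-179.0642
(2,0): Delta=1.0000 Bond=-180.8548
(2,1): Delta=1.0000 Bond=-180.8548
(2,2): Delta=1.0000 Bond=-180.8548
(3,0): Delta=1.0000 Bond=-182.6634
(3,1): Delta=1.0000 Bond=-182.6634
(3,2): Delta=1.0000 Bond=-182.6634
(3,3): Delta=1.0000 Bond=-182.6634
V0=-49.2913

Risk-neutral probability p* = (R−d)/(u−d) = (1.01−0.9)/(1.12−0.9) = 0.5000.
At expiry t=4: V(4,0)=-100.5092, V(4,1)=-79.9806, V(4,2)=-54.4338, V(4,3)=-22.6423, V(4,4)=16.9205
(3,0): S=93.3120. Δ = (V_up−V_dn)/(S_up−S_dn) = (-79.9806−-100.5092)/(104.5094−83.9808) = 1.0000. V = [p*·-79.9806 + (1−p*)·-100.5092]/1.01 = -89.3514. B = V − Δ·S = -182.6634.
(3,1): S=116.1216. Δ = (V_up−V_dn)/(S_up−S_dn) = (-54.4338−-79.9806)/(130.0562−104.5094) = 1.0000. V = [p*·-54.4338 + (1−p*)·-79.9806]/1.01 = -66.5418. B = V − Δ·S = -182.6634.
(3,2): S=144.5069. Δ = (V_up−V_dn)/(S_up−S_dn) = (-22.6423−-54.4338)/(161.8477−130.0562) = 1.0000. V = [p*·-22.6423 + (1−p*)·-54.4338]/1.01 = -38.1565. B = V − Δ·S = -182.6634.
(3,3): S=179.8308. Δ = (V_up−V_dn)/(S_up−S_dn) = (16.9205−-22.6423)/(201.4105−161.8477) = 1.0000. V = [p*·16.9205 + (1−p*)·-22.6423]/1.01 = -2.8326. B = V − Δ·S = -182.6634.
(2,0): S=103.6800. Δ = (V_up−V_dn)/(S_up−S_dn) = (-66.5418−-89.3514)/(116.1216−93.3120) = 1.0000. V = [p*·-66.5418 + (1−p*)·-89.3514]/1.01 = -77.1748. B = V − Δ·S = -180.8548.
(2,1): S=129.0240. Δ = (V_up−V_dn)/(S_up−S_dn) = (-38.1565−-66.5418)/(144.5069−116.1216) = 1.0000. V = [p*·-38.1565 + (1−p*)·-66.5418]/1.01 = -51.8308. B = V − Δ·S = -180.8548.
(2,2): S=160.5632. Δ = (V_up−V_dn)/(S_up−S_dn) = (-2.8326−-38.1565)/(179.8308−144.5069) = 1.0000. V = [p*·-2.8326 + (1−p*)·-38.1565]/1.01 = -20.2916. B = V − Δ·S = -180.8548.
(1,0): S=115.2000. Δ = (V_up−V_dn)/(S_up−S_dn) = (-51.8308−-77.1748)/(129.0240−103.6800) = 1.0000. V = [p*·-51.8308 + (1−p*)·-77.1748]/1.01 = -63.8642. B = V − Δ·S = -179.0642.
(1,1): S=143.3600. Δ = (V_up−V_dn)/(S_up−S_dn) = (-20.2916−-51.8308)/(160.5632−129.0240) = 1.0000. V = [p*·-20.2916 + (1−p*)·-51.8308]/1.01 = -35.7042. B = V − Δ·S = -179.0642.
(0,0): S=128.0000. Δ = (V_up−V_dn)/(S_up−S_dn) = (-35.7042−-63.8642)/(143.3600−115.2000) = 1.0000. V = [p*·-35.7042 + (1−p*)·-63.8642]/1.01 = -49.2913. B = V − Δ·S = -177.2913.
Root portfolio cost Δ·128+B reproduces V0=-49.2913.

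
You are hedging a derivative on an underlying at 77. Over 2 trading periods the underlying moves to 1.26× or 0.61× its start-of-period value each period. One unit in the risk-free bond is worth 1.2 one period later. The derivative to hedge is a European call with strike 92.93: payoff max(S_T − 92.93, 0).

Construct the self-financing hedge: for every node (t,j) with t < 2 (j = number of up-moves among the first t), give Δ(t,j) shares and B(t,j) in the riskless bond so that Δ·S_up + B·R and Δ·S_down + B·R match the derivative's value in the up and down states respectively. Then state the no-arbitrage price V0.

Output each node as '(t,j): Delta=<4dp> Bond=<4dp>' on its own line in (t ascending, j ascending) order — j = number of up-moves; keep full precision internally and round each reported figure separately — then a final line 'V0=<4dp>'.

(0,0): Delta=0.4430 Bond=-17.3415
(1,0): Delta=0.0000 Bond=0.0000
(1,1): Delta=0.4649 Bond=-22.9260
V0=16.7729

Risk-neutral probability p* = (R−d)/(u−d) = (1.2−0.61)/(1.26−0.61) = 0.9077.
Terminal values V(2,·): V(2,0)=0.0000, V(2,1)=0.0000, V(2,2)=29.3152
Node (1,0) S=46.9700: V=(p*·0.0000+(1−p*)·0.0000)/1.2=0.0000; Δ=(0.0000−0.0000)/(59.1822−28.6517)=0.0000; B=V−Δ·S=0.0000
Node (1,1) S=97.0200: V=(p*·29.3152+(1−p*)·0.0000)/1.2=22.1743; Δ=(29.3152−0.0000)/(122.2452−59.1822)=0.4649; B=V−Δ·S=-22.9260
Node (0,0) S=77.0000: V=(p*·22.1743+(1−p*)·0.0000)/1.2=16.7729; Δ=(22.1743−0.0000)/(97.0200−46.9700)=0.4430; B=V−Δ·S=-17.3415
Check: Δ(0,0)·S0 + B(0,0) = 16.7729 = V0.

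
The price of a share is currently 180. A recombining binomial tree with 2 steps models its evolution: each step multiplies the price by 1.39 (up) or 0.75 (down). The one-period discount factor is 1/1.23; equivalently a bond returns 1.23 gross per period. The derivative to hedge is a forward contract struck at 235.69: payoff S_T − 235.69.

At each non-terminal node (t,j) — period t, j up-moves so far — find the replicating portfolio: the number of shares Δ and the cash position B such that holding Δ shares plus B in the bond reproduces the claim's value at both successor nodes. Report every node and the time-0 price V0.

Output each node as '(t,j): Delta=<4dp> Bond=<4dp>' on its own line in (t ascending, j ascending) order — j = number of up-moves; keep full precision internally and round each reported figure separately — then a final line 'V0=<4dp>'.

(0,0): Delta=1.0000 Bond=-155.7869
(1,0): Delta=1.0000 Bond=-191.6179
(1,1): Delta=1.0000 Bond=-191.6179
V0=24.2131

No-arbitrage ⇒ martingale measure with p* = (R−d)/(u−d) = 0.7500.
At expiry t=2: V(2,0)=-134.4400, V(2,1)=-48.0400, V(2,2)=112.0880
  t=1,j=0: stock 135.0000 → up 187.6500 (V=-48.0400), down 101.2500 (V=-134.4400). Price -56.6179; hedge Δ=1.0000, bond B=-191.6179.
  t=1,j=1: stock 250.2000 → up 347.7780 (V=112.0880), down 187.6500 (V=-48.0400). Price 58.5821; hedge Δ=1.0000, bond B=-191.6179.
  t=0,j=0: stock 180.0000 → up 250.2000 (V=58.5821), down 135.0000 (V=-56.6179). Price 24.2131; hedge Δ=1.0000, bond B=-155.7869.
Self-financing check: at every node Δ·S+B equals the discounted successor values.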